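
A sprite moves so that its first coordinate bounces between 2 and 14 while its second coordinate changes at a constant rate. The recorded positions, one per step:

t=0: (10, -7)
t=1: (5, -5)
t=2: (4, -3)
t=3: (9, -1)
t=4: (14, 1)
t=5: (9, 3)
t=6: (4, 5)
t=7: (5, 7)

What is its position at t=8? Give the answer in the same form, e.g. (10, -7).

(10, 9)

The first coordinate travels 5 per step and bounces off the walls at 2 and 14.
  step 8: 5 → 10
The second coordinate changes by +2 each step: at step 8 it is 9.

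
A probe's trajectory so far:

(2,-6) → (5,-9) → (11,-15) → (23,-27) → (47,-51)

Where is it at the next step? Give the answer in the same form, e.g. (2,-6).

Consecutive displacements (+3,-3), (+6,-6), (+12,-12), (+24,-24) scale by a factor of 2 each step.
step 5: (47,-51) + (+48,-48) → (95,-99)

(95,-99)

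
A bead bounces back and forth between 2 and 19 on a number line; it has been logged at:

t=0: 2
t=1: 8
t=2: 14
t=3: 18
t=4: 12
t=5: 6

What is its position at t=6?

The value travels 6 per step and bounces off the walls at 2 and 19.
  step 6: 6 → 4

4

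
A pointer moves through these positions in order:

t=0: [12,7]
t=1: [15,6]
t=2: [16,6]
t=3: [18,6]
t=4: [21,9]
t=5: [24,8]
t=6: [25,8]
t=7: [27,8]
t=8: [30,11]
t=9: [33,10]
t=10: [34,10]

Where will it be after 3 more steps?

Differencing gives [+3,-1], [+1,+0], [+2,+0], [+3,+3], [+3,-1], [+1,+0], [+2,+0], [+3,+3], [+3,-1], [+1,+0]. This is the pattern [+3,-1], [+1,+0], [+2,+0], [+3,+3] repeated.
step 11: apply [+2,+0] → [36,10]
step 12: apply [+3,+3] → [39,13]
step 13: apply [+3,-1] → [42,12]

[42,12]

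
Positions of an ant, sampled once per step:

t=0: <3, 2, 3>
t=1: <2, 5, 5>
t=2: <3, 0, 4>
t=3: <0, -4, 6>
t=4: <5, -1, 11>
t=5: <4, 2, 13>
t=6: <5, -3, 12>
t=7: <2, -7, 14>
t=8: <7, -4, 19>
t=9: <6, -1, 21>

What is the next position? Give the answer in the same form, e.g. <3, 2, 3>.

<7, -6, 20>

The moves between consecutive positions are <-1, +3, +2>, <+1, -5, -1>, <-3, -4, +2>, <+5, +3, +5>, <-1, +3, +2>, <+1, -5, -1>, <-3, -4, +2>, <+5, +3, +5>, <-1, +3, +2>; they repeat the 4-cycle [<-1, +3, +2>, <+1, -5, -1>, <-3, -4, +2>, <+5, +3, +5>].
step 10: apply <+1, -5, -1> → <7, -6, 20>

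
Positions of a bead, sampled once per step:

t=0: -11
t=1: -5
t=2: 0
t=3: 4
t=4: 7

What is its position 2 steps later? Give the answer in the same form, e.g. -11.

10

First differences are +6, +5, +4, +3; their common second difference is -1 (constant acceleration).
step 5: 7 + 2 → 9
step 6: 9 + 1 → 10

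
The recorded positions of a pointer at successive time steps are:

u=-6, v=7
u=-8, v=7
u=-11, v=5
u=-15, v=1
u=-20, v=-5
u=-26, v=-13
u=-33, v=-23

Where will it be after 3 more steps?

Successive displacements: (-2, +0), (-3, -2), (-4, -4), (-5, -6), (-6, -8), (-7, -10) — each changes by (-1, -2).
step 7: u=-33, v=-23 + (-8, -12) → u=-41, v=-35
step 8: u=-41, v=-35 + (-9, -14) → u=-50, v=-49
step 9: u=-50, v=-49 + (-10, -16) → u=-60, v=-65

u=-60, v=-65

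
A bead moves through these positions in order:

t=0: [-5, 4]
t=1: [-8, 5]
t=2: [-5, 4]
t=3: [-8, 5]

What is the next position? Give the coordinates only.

[-5, 4]

The jumps are [-3, +1], [+3, -1], [-3, +1] — a geometric progression with ratio -1.
step 4: [-8, 5] + [+3, -1] → [-5, 4]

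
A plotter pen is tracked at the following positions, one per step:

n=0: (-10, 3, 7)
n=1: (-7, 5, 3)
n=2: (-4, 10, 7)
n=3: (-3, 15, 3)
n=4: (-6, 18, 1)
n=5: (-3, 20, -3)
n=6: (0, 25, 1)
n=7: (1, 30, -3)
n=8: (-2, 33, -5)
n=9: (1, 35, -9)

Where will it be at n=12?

(2, 48, -11)

The moves between consecutive positions are (+3, +2, -4), (+3, +5, +4), (+1, +5, -4), (-3, +3, -2), (+3, +2, -4), (+3, +5, +4), (+1, +5, -4), (-3, +3, -2), (+3, +2, -4); they repeat the 4-cycle [(+3, +2, -4), (+3, +5, +4), (+1, +5, -4), (-3, +3, -2)].
step 10: apply (+3, +5, +4) → (4, 40, -5)
step 11: apply (+1, +5, -4) → (5, 45, -9)
step 12: apply (-3, +3, -2) → (2, 48, -11)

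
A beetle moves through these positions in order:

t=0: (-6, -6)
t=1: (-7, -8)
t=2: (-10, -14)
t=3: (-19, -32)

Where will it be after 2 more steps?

(-127, -248)

Consecutive displacements (-1, -2), (-3, -6), (-9, -18) scale by a factor of 3 each step.
step 4: (-19, -32) + (-27, -54) → (-46, -86)
step 5: (-46, -86) + (-81, -162) → (-127, -248)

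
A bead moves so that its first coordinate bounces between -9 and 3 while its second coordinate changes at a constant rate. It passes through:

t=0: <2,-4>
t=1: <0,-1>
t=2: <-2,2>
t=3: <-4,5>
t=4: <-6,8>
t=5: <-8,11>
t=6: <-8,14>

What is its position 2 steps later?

<-4,20>

The first coordinate reflects between -9 and 3, moving 2 per step.
  step 7: -8 → -6
  step 8: -6 → -4
The second coordinate changes by +3 each step: at step 8 it is 20.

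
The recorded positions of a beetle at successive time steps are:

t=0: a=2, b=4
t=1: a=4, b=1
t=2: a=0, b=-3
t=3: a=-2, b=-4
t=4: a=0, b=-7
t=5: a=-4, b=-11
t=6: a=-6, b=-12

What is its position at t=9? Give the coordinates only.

Differencing gives (+2,-3), (-4,-4), (-2,-1), (+2,-3), (-4,-4), (-2,-1). This is the pattern (+2,-3), (-4,-4), (-2,-1) repeated.
step 7: apply (+2,-3) → a=-4, b=-15
step 8: apply (-4,-4) → a=-8, b=-19
step 9: apply (-2,-1) → a=-10, b=-20

a=-10, b=-20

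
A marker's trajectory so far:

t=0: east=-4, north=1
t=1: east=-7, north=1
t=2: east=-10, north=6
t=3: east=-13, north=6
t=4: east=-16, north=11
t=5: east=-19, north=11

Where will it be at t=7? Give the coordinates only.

east=-25, north=16

Differencing gives (-3, +0), (-3, +5), (-3, +0), (-3, +5), (-3, +0). This is the pattern (-3, +0), (-3, +5) repeated.
step 6: apply (-3, +5) → east=-22, north=16
step 7: apply (-3, +0) → east=-25, north=16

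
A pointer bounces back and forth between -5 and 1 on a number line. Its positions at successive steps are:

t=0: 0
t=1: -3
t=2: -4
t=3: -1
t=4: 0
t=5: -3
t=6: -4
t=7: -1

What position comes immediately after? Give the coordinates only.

0

The value reflects between -5 and 1, moving 3 per step.
  step 8: -1 → 0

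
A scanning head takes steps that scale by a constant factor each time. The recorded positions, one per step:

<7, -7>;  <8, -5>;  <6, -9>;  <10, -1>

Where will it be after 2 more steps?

The jumps are <+1, +2>, <-2, -4>, <+4, +8> — a geometric progression with ratio -2.
step 4: <10, -1> + <-8, -16> → <2, -17>
step 5: <2, -17> + <+16, +32> → <18, 15>

<18, 15>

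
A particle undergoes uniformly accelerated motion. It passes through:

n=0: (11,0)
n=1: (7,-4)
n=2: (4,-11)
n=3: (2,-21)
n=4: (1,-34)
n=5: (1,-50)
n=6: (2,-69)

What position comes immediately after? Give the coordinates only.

(4,-91)

Taking differences between consecutive positions: (-4,-4), (-3,-7), (-2,-10), (-1,-13), (+0,-16), (+1,-19). These grow by (+1,-3) each step.
step 7: (2,-69) + (+2,-22) → (4,-91)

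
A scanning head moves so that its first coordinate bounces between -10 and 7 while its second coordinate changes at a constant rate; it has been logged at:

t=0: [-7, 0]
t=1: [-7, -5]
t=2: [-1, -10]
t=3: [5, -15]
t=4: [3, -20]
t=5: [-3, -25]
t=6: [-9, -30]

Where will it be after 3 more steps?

The first coordinate reflects between -10 and 7, moving 6 per step.
  step 7: -9 → -5
  step 8: -5 → 1
  step 9: 1 → 7
The second coordinate changes by -5 each step: at step 9 it is -45.

[7, -45]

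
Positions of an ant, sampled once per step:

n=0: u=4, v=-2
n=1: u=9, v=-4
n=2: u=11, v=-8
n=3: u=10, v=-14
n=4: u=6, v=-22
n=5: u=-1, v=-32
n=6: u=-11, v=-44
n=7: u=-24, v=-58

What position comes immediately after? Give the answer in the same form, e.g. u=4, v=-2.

u=-40, v=-74

Taking differences between consecutive positions: (+5, -2), (+2, -4), (-1, -6), (-4, -8), (-7, -10), (-10, -12), (-13, -14). These grow by (-3, -2) each step.
step 8: u=-24, v=-58 + (-16, -16) → u=-40, v=-74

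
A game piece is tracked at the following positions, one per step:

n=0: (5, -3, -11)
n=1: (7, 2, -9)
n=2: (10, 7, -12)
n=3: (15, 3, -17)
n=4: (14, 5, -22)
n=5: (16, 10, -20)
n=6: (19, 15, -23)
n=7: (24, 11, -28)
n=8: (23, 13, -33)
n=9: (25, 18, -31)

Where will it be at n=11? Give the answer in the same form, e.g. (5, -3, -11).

The moves between consecutive positions are (+2, +5, +2), (+3, +5, -3), (+5, -4, -5), (-1, +2, -5), (+2, +5, +2), (+3, +5, -3), (+5, -4, -5), (-1, +2, -5), (+2, +5, +2); they repeat the 4-cycle [(+2, +5, +2), (+3, +5, -3), (+5, -4, -5), (-1, +2, -5)].
step 10: apply (+3, +5, -3) → (28, 23, -34)
step 11: apply (+5, -4, -5) → (33, 19, -39)

(33, 19, -39)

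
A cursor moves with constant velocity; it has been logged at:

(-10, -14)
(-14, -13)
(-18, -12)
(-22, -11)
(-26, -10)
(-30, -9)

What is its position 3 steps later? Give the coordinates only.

(-42, -6)

The position changes by (-4, +1) every step.
step 6: (-30, -9) + (-4, +1) → (-34, -8)
step 7: (-34, -8) + (-4, +1) → (-38, -7)
step 8: (-38, -7) + (-4, +1) → (-42, -6)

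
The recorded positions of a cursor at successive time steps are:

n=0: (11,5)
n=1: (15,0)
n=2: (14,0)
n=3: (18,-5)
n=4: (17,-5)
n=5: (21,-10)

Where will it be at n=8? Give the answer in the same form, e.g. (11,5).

(23,-15)

Step-to-step displacements: (+4,-5), (-1,+0), (+4,-5), (-1,+0), (+4,-5) — a repeating cycle of length 2.
step 6: apply (-1,+0) → (20,-10)
step 7: apply (+4,-5) → (24,-15)
step 8: apply (-1,+0) → (23,-15)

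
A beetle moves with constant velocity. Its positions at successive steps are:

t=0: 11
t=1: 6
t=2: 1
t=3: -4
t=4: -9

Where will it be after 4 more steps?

Each step adds -5 to the position.
step 5: -9 − 5 → -14
step 6: -14 − 5 → -19
step 7: -19 − 5 → -24
step 8: -24 − 5 → -29

-29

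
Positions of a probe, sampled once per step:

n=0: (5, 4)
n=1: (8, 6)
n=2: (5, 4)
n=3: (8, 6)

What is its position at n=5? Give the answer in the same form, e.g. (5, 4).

Step-to-step displacements: (+3, +2), (-3, -2), (+3, +2); each is -1× the previous.
step 4: (8, 6) + (-3, -2) → (5, 4)
step 5: (5, 4) + (+3, +2) → (8, 6)

(8, 6)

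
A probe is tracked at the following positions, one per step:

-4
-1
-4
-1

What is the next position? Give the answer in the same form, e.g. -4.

The jumps are +3, -3, +3 — a geometric progression with ratio -1.
step 4: -1 − 3 → -4

-4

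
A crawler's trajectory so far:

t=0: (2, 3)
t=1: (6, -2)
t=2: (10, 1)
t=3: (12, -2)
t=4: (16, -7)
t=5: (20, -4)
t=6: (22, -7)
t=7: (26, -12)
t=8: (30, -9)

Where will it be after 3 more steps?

(40, -14)

Step-to-step displacements: (+4, -5), (+4, +3), (+2, -3), (+4, -5), (+4, +3), (+2, -3), (+4, -5), (+4, +3) — a repeating cycle of length 3.
step 9: apply (+2, -3) → (32, -12)
step 10: apply (+4, -5) → (36, -17)
step 11: apply (+4, +3) → (40, -14)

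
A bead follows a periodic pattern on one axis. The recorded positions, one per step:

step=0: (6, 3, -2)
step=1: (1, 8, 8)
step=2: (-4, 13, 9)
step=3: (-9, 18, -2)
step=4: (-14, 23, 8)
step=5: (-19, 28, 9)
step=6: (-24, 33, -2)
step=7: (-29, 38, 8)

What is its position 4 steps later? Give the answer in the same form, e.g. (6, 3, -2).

(-49, 58, 9)

First: linear, -5 per step → -49 at step 11.
Second: linear, +5 per step → 58 at step 11.
Third: cycles through -2, 8, 9 every 3 steps. Step 11 lands at position 2 of the cycle → 9.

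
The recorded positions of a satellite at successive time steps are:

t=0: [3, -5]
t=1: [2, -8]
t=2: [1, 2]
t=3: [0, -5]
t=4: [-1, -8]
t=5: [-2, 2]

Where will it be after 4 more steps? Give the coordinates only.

[-6, -5]

The first coordinate changes by -1 each step, so at step 9 it is 3 + 9·(-1) = -6.
The second coordinate repeats the cycle [-5, -8, 2] with period 3; step 9 mod 3 = 0, giving -5.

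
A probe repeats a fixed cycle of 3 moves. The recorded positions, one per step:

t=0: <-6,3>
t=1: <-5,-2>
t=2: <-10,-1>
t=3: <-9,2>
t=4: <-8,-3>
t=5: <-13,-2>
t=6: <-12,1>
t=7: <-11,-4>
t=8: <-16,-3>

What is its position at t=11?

<-19,-4>

The moves between consecutive positions are <+1,-5>, <-5,+1>, <+1,+3>, <+1,-5>, <-5,+1>, <+1,+3>, <+1,-5>, <-5,+1>; they repeat the 3-cycle [<+1,-5>, <-5,+1>, <+1,+3>].
step 9: apply <+1,+3> → <-15,0>
step 10: apply <+1,-5> → <-14,-5>
step 11: apply <-5,+1> → <-19,-4>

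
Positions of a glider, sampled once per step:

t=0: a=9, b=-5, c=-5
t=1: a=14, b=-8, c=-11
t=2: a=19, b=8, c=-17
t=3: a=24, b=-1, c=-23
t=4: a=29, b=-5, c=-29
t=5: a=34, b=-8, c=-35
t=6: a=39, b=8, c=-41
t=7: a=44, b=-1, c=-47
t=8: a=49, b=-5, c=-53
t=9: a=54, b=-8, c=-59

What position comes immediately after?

a=59, b=8, c=-65

The a coordinate changes by +5 each step, so at step 10 it is 9 + 10·(5) = 59.
The b coordinate repeats the cycle [-5, -8, 8, -1] with period 4; step 10 mod 4 = 2, giving 8.
The c coordinate changes by -6 each step, so at step 10 it is -5 + 10·(-6) = -65.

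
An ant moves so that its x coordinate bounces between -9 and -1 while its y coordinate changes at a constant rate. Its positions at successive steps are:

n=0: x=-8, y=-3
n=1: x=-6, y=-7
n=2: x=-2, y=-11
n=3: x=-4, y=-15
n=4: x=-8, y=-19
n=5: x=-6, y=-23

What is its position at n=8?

x=-8, y=-35

The x coordinate travels 4 per step and bounces off the walls at -9 and -1.
  step 6: -6 → -2
  step 7: -2 → -4
  step 8: -4 → -8
The y coordinate changes by -4 each step: at step 8 it is -35.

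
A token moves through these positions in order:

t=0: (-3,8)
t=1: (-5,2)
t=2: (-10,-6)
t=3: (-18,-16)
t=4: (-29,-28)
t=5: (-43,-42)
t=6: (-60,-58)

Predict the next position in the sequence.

Successive displacements: (-2,-6), (-5,-8), (-8,-10), (-11,-12), (-14,-14), (-17,-16) — each changes by (-3,-2).
step 7: (-60,-58) + (-20,-18) → (-80,-76)

(-80,-76)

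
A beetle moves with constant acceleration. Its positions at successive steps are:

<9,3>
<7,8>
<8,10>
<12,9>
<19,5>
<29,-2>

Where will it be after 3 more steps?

Successive displacements: <-2,+5>, <+1,+2>, <+4,-1>, <+7,-4>, <+10,-7> — each changes by <+3,-3>.
step 6: <29,-2> + <+13,-10> → <42,-12>
step 7: <42,-12> + <+16,-13> → <58,-25>
step 8: <58,-25> + <+19,-16> → <77,-41>

<77,-41>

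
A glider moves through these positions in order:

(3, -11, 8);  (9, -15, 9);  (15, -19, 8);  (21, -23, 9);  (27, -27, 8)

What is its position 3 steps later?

(45, -39, 9)

First: linear, +6 per step → 45 at step 7.
Second: linear, -4 per step → -39 at step 7.
Third: cycles through 8, 9 every 2 steps. Step 7 lands at position 1 of the cycle → 9.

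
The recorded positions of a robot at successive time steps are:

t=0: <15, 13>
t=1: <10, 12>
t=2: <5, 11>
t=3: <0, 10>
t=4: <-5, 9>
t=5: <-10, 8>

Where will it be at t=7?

The position changes by <-5, -1> every step.
step 6: <-10, 8> + <-5, -1> → <-15, 7>
step 7: <-15, 7> + <-5, -1> → <-20, 6>

<-20, 6>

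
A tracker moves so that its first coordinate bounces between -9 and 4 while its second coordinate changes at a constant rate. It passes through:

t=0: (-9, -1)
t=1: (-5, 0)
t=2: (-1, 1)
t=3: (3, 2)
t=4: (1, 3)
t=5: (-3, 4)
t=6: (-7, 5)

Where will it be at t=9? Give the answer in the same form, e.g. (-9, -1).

(1, 8)

The first coordinate travels 4 per step and bounces off the walls at -9 and 4.
  step 7: -7 → -7
  step 8: -7 → -3
  step 9: -3 → 1
The second coordinate changes by +1 each step: at step 9 it is 8.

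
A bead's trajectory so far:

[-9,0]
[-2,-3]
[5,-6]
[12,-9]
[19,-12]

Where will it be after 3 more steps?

[40,-21]

The position changes by [+7,-3] every step.
step 5: [19,-12] + [+7,-3] → [26,-15]
step 6: [26,-15] + [+7,-3] → [33,-18]
step 7: [33,-18] + [+7,-3] → [40,-21]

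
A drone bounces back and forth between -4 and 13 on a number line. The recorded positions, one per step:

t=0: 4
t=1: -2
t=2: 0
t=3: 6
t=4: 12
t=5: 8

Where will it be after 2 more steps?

-4

The value travels 6 per step and bounces off the walls at -4 and 13.
  step 6: 8 → 2
  step 7: 2 → -4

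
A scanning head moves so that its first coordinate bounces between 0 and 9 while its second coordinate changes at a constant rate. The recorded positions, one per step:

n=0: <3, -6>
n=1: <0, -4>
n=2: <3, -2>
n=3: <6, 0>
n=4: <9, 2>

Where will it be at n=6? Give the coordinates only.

The first coordinate travels 3 per step and bounces off the walls at 0 and 9.
  step 5: 9 → 6
  step 6: 6 → 3
The second coordinate changes by +2 each step: at step 6 it is 6.

<3, 6>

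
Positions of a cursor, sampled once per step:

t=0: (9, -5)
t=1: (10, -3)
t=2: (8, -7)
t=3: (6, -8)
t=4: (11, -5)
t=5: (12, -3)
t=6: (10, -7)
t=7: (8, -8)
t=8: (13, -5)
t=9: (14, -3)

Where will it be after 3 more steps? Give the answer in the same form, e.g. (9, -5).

Step-to-step displacements: (+1, +2), (-2, -4), (-2, -1), (+5, +3), (+1, +2), (-2, -4), (-2, -1), (+5, +3), (+1, +2) — a repeating cycle of length 4.
step 10: apply (-2, -4) → (12, -7)
step 11: apply (-2, -1) → (10, -8)
step 12: apply (+5, +3) → (15, -5)

(15, -5)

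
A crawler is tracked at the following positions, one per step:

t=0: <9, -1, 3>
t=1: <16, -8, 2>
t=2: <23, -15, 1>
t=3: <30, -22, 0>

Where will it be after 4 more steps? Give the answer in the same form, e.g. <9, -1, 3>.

<58, -50, -4>

Each step adds <+7, -7, -1> to the position.
step 4: <30, -22, 0> + <+7, -7, -1> → <37, -29, -1>
step 5: <37, -29, -1> + <+7, -7, -1> → <44, -36, -2>
step 6: <44, -36, -2> + <+7, -7, -1> → <51, -43, -3>
step 7: <51, -43, -3> + <+7, -7, -1> → <58, -50, -4>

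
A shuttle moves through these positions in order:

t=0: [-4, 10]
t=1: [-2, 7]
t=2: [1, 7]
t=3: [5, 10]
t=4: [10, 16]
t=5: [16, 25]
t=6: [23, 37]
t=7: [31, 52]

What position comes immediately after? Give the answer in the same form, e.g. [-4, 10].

Successive displacements: [+2, -3], [+3, +0], [+4, +3], [+5, +6], [+6, +9], [+7, +12], [+8, +15] — each changes by [+1, +3].
step 8: [31, 52] + [+9, +18] → [40, 70]

[40, 70]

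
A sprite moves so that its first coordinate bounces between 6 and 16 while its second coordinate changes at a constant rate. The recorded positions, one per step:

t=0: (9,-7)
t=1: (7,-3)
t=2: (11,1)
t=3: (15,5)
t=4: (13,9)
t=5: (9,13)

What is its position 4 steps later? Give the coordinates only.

(13,29)

The first coordinate travels 4 per step and bounces off the walls at 6 and 16.
  step 6: 9 → 7
  step 7: 7 → 11
  step 8: 11 → 15
  step 9: 15 → 13
The second coordinate changes by +4 each step: at step 9 it is 29.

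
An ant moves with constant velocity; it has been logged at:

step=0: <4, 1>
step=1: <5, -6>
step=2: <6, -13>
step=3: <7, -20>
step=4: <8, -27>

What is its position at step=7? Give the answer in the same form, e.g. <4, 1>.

<11, -48>

Constant displacement of <+1, -7> per step.
step 5: <8, -27> + <+1, -7> → <9, -34>
step 6: <9, -34> + <+1, -7> → <10, -41>
step 7: <10, -41> + <+1, -7> → <11, -48>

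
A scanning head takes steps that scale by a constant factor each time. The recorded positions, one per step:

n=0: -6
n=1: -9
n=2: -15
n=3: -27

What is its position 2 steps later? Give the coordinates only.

-99

The jumps are -3, -6, -12 — a geometric progression with ratio 2.
step 4: -27 − 24 → -51
step 5: -51 − 48 → -99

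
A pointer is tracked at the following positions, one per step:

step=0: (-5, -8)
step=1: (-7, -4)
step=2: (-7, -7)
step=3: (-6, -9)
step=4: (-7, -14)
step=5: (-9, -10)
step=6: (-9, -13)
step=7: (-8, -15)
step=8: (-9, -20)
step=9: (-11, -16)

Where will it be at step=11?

(-10, -21)

The moves between consecutive positions are (-2, +4), (+0, -3), (+1, -2), (-1, -5), (-2, +4), (+0, -3), (+1, -2), (-1, -5), (-2, +4); they repeat the 4-cycle [(-2, +4), (+0, -3), (+1, -2), (-1, -5)].
step 10: apply (+0, -3) → (-11, -19)
step 11: apply (+1, -2) → (-10, -21)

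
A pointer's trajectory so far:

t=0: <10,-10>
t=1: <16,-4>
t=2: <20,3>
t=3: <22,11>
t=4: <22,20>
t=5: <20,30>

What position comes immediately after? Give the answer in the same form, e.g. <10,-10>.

Taking differences between consecutive positions: <+6,+6>, <+4,+7>, <+2,+8>, <+0,+9>, <-2,+10>. These grow by <-2,+1> each step.
step 6: <20,30> + <-4,+11> → <16,41>

<16,41>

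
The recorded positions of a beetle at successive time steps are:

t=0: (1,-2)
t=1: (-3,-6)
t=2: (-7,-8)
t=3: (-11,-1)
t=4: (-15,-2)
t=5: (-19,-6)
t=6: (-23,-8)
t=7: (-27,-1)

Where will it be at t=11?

The first coordinate changes by -4 each step, so at step 11 it is 1 + 11·(-4) = -43.
The second coordinate repeats the cycle [-2, -6, -8, -1] with period 4; step 11 mod 4 = 3, giving -1.

(-43,-1)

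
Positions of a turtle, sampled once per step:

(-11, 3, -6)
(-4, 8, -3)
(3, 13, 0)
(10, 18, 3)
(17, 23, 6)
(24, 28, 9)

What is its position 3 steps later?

Constant displacement of (+7, +5, +3) per step.
step 6: (24, 28, 9) + (+7, +5, +3) → (31, 33, 12)
step 7: (31, 33, 12) + (+7, +5, +3) → (38, 38, 15)
step 8: (38, 38, 15) + (+7, +5, +3) → (45, 43, 18)

(45, 43, 18)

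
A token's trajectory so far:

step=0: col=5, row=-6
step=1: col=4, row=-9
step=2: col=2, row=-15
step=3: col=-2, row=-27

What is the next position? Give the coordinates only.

col=-10, row=-51

Step-to-step displacements: (-1,-3), (-2,-6), (-4,-12); each is 2× the previous.
step 4: col=-2, row=-27 + (-8,-24) → col=-10, row=-51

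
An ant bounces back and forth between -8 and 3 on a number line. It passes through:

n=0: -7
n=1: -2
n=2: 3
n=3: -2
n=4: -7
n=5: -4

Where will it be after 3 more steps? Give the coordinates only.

The value reflects between -8 and 3, moving 5 per step.
  step 6: -4 → 1
  step 7: 1 → 0
  step 8: 0 → -5

-5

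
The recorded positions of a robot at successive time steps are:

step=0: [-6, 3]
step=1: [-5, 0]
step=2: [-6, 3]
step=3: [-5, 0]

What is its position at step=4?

The jumps are [+1, -3], [-1, +3], [+1, -3] — a geometric progression with ratio -1.
step 4: [-5, 0] + [-1, +3] → [-6, 3]

[-6, 3]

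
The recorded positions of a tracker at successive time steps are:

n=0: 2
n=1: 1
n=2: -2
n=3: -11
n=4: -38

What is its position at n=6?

Consecutive displacements -1, -3, -9, -27 scale by a factor of 3 each step.
step 5: -38 − 81 → -119
step 6: -119 − 243 → -362

-362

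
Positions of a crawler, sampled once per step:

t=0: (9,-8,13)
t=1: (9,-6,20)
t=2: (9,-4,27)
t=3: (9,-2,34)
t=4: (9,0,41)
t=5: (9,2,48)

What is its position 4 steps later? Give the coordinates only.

(9,10,76)

The position changes by (+0,+2,+7) every step.
step 6: (9,2,48) + (+0,+2,+7) → (9,4,55)
step 7: (9,4,55) + (+0,+2,+7) → (9,6,62)
step 8: (9,6,62) + (+0,+2,+7) → (9,8,69)
step 9: (9,8,69) + (+0,+2,+7) → (9,10,76)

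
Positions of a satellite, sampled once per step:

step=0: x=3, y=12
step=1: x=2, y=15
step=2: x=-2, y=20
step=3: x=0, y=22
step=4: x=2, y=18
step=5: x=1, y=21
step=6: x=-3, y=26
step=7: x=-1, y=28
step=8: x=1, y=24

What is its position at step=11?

Step-to-step displacements: (-1, +3), (-4, +5), (+2, +2), (+2, -4), (-1, +3), (-4, +5), (+2, +2), (+2, -4) — a repeating cycle of length 4.
step 9: apply (-1, +3) → x=0, y=27
step 10: apply (-4, +5) → x=-4, y=32
step 11: apply (+2, +2) → x=-2, y=34

x=-2, y=34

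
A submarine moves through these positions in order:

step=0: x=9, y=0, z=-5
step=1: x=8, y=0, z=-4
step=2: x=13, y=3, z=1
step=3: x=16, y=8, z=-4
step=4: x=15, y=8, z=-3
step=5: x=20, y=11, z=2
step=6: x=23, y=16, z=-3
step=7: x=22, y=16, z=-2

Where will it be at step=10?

The moves between consecutive positions are (-1,+0,+1), (+5,+3,+5), (+3,+5,-5), (-1,+0,+1), (+5,+3,+5), (+3,+5,-5), (-1,+0,+1); they repeat the 3-cycle [(-1,+0,+1), (+5,+3,+5), (+3,+5,-5)].
step 8: apply (+5,+3,+5) → x=27, y=19, z=3
step 9: apply (+3,+5,-5) → x=30, y=24, z=-2
step 10: apply (-1,+0,+1) → x=29, y=24, z=-1

x=29, y=24, z=-1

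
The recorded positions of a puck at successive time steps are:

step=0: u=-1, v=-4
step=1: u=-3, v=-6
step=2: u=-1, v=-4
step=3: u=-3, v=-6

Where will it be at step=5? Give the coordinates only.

Step-to-step displacements: (-2, -2), (+2, +2), (-2, -2); each is -1× the previous.
step 4: u=-3, v=-6 + (+2, +2) → u=-1, v=-4
step 5: u=-1, v=-4 + (-2, -2) → u=-3, v=-6

u=-3, v=-6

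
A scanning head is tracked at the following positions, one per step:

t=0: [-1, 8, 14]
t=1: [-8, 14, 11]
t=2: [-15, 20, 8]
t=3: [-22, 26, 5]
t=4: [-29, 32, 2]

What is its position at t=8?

Constant displacement of [-7, +6, -3] per step.
step 5: [-29, 32, 2] + [-7, +6, -3] → [-36, 38, -1]
step 6: [-36, 38, -1] + [-7, +6, -3] → [-43, 44, -4]
step 7: [-43, 44, -4] + [-7, +6, -3] → [-50, 50, -7]
step 8: [-50, 50, -7] + [-7, +6, -3] → [-57, 56, -10]

[-57, 56, -10]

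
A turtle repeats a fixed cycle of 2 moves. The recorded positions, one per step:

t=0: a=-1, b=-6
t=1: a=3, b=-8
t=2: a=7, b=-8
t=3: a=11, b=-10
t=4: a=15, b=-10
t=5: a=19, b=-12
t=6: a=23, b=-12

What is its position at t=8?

a=31, b=-14

Step-to-step displacements: (+4,-2), (+4,+0), (+4,-2), (+4,+0), (+4,-2), (+4,+0) — a repeating cycle of length 2.
step 7: apply (+4,-2) → a=27, b=-14
step 8: apply (+4,+0) → a=31, b=-14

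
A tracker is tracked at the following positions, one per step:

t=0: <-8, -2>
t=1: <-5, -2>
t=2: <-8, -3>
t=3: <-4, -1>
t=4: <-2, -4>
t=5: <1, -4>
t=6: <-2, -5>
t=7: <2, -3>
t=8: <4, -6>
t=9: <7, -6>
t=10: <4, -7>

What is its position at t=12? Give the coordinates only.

Differencing gives <+3, +0>, <-3, -1>, <+4, +2>, <+2, -3>, <+3, +0>, <-3, -1>, <+4, +2>, <+2, -3>, <+3, +0>, <-3, -1>. This is the pattern <+3, +0>, <-3, -1>, <+4, +2>, <+2, -3> repeated.
step 11: apply <+4, +2> → <8, -5>
step 12: apply <+2, -3> → <10, -8>

<10, -8>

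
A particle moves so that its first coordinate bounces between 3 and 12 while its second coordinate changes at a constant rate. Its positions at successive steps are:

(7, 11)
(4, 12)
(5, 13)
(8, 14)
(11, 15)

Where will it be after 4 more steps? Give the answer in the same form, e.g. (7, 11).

The first coordinate reflects between 3 and 12, moving 3 per step.
  step 5: 11 → 10
  step 6: 10 → 7
  step 7: 7 → 4
  step 8: 4 → 5
The second coordinate changes by +1 each step: at step 8 it is 19.

(5, 19)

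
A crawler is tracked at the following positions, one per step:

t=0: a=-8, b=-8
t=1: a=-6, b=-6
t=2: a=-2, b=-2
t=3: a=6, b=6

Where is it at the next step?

The jumps are (+2, +2), (+4, +4), (+8, +8) — a geometric progression with ratio 2.
step 4: a=6, b=6 + (+16, +16) → a=22, b=22

a=22, b=22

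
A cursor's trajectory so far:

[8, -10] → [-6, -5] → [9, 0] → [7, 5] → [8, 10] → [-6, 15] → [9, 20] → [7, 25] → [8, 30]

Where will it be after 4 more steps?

The first coordinate repeats the cycle [8, -6, 9, 7] with period 4; step 12 mod 4 = 0, giving 8.
The second coordinate changes by +5 each step, so at step 12 it is -10 + 12·(5) = 50.

[8, 50]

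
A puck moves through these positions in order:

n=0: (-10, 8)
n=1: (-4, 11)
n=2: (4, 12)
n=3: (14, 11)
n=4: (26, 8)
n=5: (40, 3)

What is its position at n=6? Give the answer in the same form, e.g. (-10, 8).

Successive displacements: (+6, +3), (+8, +1), (+10, -1), (+12, -3), (+14, -5) — each changes by (+2, -2).
step 6: (40, 3) + (+16, -7) → (56, -4)

(56, -4)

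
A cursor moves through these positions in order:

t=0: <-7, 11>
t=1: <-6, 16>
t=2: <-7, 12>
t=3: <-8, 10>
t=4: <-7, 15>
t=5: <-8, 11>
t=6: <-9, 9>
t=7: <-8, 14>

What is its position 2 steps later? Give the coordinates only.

<-10, 8>

Differencing gives <+1, +5>, <-1, -4>, <-1, -2>, <+1, +5>, <-1, -4>, <-1, -2>, <+1, +5>. This is the pattern <+1, +5>, <-1, -4>, <-1, -2> repeated.
step 8: apply <-1, -4> → <-9, 10>
step 9: apply <-1, -2> → <-10, 8>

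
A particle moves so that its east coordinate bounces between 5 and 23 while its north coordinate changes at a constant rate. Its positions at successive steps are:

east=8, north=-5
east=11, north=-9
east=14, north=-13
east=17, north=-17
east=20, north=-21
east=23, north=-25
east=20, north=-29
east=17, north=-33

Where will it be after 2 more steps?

The east coordinate travels 3 per step and bounces off the walls at 5 and 23.
  step 8: 17 → 14
  step 9: 14 → 11
The north coordinate changes by -4 each step: at step 9 it is -41.

east=11, north=-41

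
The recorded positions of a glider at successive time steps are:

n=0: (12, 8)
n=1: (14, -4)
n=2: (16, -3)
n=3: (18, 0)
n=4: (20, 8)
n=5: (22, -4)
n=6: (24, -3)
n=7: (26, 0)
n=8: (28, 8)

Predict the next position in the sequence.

(30, -4)

The first coordinate changes by +2 each step, so at step 9 it is 12 + 9·(2) = 30.
The second coordinate repeats the cycle [8, -4, -3, 0] with period 4; step 9 mod 4 = 1, giving -4.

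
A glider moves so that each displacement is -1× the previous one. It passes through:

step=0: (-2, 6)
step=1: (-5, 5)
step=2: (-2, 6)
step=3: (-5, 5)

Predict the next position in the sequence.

(-2, 6)

The jumps are (-3, -1), (+3, +1), (-3, -1) — a geometric progression with ratio -1.
step 4: (-5, 5) + (+3, +1) → (-2, 6)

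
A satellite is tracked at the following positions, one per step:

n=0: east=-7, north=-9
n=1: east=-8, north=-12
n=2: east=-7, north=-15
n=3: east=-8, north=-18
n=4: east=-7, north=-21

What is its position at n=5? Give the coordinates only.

East: cycles through -7, -8 every 2 steps. Step 5 lands at position 1 of the cycle → -8.
North: linear, -3 per step → -24 at step 5.

east=-8, north=-24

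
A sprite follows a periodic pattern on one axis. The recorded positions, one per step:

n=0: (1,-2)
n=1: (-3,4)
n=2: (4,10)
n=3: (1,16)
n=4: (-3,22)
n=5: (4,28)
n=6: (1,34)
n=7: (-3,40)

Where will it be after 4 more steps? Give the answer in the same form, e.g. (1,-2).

First: cycles through 1, -3, 4 every 3 steps. Step 11 lands at position 2 of the cycle → 4.
Second: linear, +6 per step → 64 at step 11.

(4,64)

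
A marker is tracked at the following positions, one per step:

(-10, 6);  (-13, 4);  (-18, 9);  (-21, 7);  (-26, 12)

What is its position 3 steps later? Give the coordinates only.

(-37, 13)

Step-to-step displacements: (-3, -2), (-5, +5), (-3, -2), (-5, +5) — a repeating cycle of length 2.
step 5: apply (-3, -2) → (-29, 10)
step 6: apply (-5, +5) → (-34, 15)
step 7: apply (-3, -2) → (-37, 13)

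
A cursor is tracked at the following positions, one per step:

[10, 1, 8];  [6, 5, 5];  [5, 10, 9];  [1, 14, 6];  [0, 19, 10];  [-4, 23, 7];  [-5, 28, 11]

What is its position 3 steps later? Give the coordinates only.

The moves between consecutive positions are [-4, +4, -3], [-1, +5, +4], [-4, +4, -3], [-1, +5, +4], [-4, +4, -3], [-1, +5, +4]; they repeat the 2-cycle [[-4, +4, -3], [-1, +5, +4]].
step 7: apply [-4, +4, -3] → [-9, 32, 8]
step 8: apply [-1, +5, +4] → [-10, 37, 12]
step 9: apply [-4, +4, -3] → [-14, 41, 9]

[-14, 41, 9]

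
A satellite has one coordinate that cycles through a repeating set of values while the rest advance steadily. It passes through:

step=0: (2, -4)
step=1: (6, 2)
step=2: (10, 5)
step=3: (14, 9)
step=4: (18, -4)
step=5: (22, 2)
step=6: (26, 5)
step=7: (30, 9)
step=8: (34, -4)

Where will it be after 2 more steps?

The first coordinate changes by +4 each step, so at step 10 it is 2 + 10·(4) = 42.
The second coordinate repeats the cycle [-4, 2, 5, 9] with period 4; step 10 mod 4 = 2, giving 5.

(42, 5)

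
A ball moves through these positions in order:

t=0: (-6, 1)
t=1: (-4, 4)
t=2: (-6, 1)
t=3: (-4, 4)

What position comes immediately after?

Step-to-step displacements: (+2, +3), (-2, -3), (+2, +3); each is -1× the previous.
step 4: (-4, 4) + (-2, -3) → (-6, 1)

(-6, 1)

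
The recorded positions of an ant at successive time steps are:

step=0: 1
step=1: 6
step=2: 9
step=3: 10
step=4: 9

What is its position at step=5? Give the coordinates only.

6

Taking differences between consecutive positions: +5, +3, +1, -1. These grow by -2 each step.
step 5: 9 − 3 → 6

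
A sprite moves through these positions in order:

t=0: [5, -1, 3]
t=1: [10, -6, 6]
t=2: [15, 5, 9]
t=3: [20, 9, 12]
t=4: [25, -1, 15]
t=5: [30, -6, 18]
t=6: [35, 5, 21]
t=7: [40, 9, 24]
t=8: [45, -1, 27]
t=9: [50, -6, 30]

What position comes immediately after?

The first coordinate changes by +5 each step, so at step 10 it is 5 + 10·(5) = 55.
The second coordinate repeats the cycle [-1, -6, 5, 9] with period 4; step 10 mod 4 = 2, giving 5.
The third coordinate changes by +3 each step, so at step 10 it is 3 + 10·(3) = 33.

[55, 5, 33]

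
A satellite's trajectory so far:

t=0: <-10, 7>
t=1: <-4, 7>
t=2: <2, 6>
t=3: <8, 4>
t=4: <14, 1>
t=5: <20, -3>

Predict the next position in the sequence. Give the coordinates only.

<26, -8>

First differences are <+6, +0>, <+6, -1>, <+6, -2>, <+6, -3>, <+6, -4>; their common second difference is <+0, -1> (constant acceleration).
step 6: <20, -3> + <+6, -5> → <26, -8>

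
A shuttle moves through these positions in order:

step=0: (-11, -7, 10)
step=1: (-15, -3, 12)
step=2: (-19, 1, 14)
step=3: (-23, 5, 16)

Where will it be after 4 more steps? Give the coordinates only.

(-39, 21, 24)

The position changes by (-4, +4, +2) every step.
step 4: (-23, 5, 16) + (-4, +4, +2) → (-27, 9, 18)
step 5: (-27, 9, 18) + (-4, +4, +2) → (-31, 13, 20)
step 6: (-31, 13, 20) + (-4, +4, +2) → (-35, 17, 22)
step 7: (-35, 17, 22) + (-4, +4, +2) → (-39, 21, 24)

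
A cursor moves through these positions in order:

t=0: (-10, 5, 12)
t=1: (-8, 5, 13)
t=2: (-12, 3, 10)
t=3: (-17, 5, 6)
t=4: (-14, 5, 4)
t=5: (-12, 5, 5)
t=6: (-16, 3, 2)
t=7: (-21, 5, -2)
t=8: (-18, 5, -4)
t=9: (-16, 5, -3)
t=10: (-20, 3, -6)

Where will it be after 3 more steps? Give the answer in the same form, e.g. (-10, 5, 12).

Step-to-step displacements: (+2, +0, +1), (-4, -2, -3), (-5, +2, -4), (+3, +0, -2), (+2, +0, +1), (-4, -2, -3), (-5, +2, -4), (+3, +0, -2), (+2, +0, +1), (-4, -2, -3) — a repeating cycle of length 4.
step 11: apply (-5, +2, -4) → (-25, 5, -10)
step 12: apply (+3, +0, -2) → (-22, 5, -12)
step 13: apply (+2, +0, +1) → (-20, 5, -11)

(-20, 5, -11)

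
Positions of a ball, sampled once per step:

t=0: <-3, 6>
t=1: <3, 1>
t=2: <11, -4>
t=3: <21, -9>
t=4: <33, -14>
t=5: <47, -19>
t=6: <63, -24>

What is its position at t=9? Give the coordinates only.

First differences are <+6, -5>, <+8, -5>, <+10, -5>, <+12, -5>, <+14, -5>, <+16, -5>; their common second difference is <+2, +0> (constant acceleration).
step 7: <63, -24> + <+18, -5> → <81, -29>
step 8: <81, -29> + <+20, -5> → <101, -34>
step 9: <101, -34> + <+22, -5> → <123, -39>

<123, -39>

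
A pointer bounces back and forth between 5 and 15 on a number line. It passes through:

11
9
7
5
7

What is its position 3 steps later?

The value reflects between 5 and 15, moving 2 per step.
  step 5: 7 → 9
  step 6: 9 → 11
  step 7: 11 → 13

13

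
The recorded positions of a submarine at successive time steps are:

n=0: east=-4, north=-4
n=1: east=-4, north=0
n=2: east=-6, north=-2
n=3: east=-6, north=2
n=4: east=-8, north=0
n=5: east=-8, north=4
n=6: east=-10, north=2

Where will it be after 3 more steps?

Step-to-step displacements: (+0,+4), (-2,-2), (+0,+4), (-2,-2), (+0,+4), (-2,-2) — a repeating cycle of length 2.
step 7: apply (+0,+4) → east=-10, north=6
step 8: apply (-2,-2) → east=-12, north=4
step 9: apply (+0,+4) → east=-12, north=8

east=-12, north=8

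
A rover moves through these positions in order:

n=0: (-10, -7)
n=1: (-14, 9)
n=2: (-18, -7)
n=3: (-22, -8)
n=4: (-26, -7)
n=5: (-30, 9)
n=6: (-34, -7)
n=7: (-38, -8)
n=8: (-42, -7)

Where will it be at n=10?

(-50, -7)

The first coordinate changes by -4 each step, so at step 10 it is -10 + 10·(-4) = -50.
The second coordinate repeats the cycle [-7, 9, -7, -8] with period 4; step 10 mod 4 = 2, giving -7.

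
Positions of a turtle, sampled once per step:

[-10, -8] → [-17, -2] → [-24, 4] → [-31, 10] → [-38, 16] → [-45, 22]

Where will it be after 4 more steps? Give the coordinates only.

The position changes by [-7, +6] every step.
step 6: [-45, 22] + [-7, +6] → [-52, 28]
step 7: [-52, 28] + [-7, +6] → [-59, 34]
step 8: [-59, 34] + [-7, +6] → [-66, 40]
step 9: [-66, 40] + [-7, +6] → [-73, 46]

[-73, 46]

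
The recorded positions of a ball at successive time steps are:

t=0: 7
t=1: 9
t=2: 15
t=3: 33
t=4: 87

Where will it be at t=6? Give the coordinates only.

The jumps are +2, +6, +18, +54 — a geometric progression with ratio 3.
step 5: 87 + 162 → 249
step 6: 249 + 486 → 735

735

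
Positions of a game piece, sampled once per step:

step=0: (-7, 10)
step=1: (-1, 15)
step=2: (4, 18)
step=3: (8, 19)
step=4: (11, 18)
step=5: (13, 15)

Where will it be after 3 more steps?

(13, -6)

Taking differences between consecutive positions: (+6, +5), (+5, +3), (+4, +1), (+3, -1), (+2, -3). These grow by (-1, -2) each step.
step 6: (13, 15) + (+1, -5) → (14, 10)
step 7: (14, 10) + (+0, -7) → (14, 3)
step 8: (14, 3) + (-1, -9) → (13, -6)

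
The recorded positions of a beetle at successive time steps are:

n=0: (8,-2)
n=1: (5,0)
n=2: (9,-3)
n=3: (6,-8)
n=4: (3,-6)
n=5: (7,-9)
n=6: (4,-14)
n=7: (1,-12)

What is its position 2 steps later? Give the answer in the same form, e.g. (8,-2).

Step-to-step displacements: (-3,+2), (+4,-3), (-3,-5), (-3,+2), (+4,-3), (-3,-5), (-3,+2) — a repeating cycle of length 3.
step 8: apply (+4,-3) → (5,-15)
step 9: apply (-3,-5) → (2,-20)

(2,-20)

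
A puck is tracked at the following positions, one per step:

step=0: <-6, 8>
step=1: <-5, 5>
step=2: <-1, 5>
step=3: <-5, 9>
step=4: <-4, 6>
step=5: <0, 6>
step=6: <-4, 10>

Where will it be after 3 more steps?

<-3, 11>

The moves between consecutive positions are <+1, -3>, <+4, +0>, <-4, +4>, <+1, -3>, <+4, +0>, <-4, +4>; they repeat the 3-cycle [<+1, -3>, <+4, +0>, <-4, +4>].
step 7: apply <+1, -3> → <-3, 7>
step 8: apply <+4, +0> → <1, 7>
step 9: apply <-4, +4> → <-3, 11>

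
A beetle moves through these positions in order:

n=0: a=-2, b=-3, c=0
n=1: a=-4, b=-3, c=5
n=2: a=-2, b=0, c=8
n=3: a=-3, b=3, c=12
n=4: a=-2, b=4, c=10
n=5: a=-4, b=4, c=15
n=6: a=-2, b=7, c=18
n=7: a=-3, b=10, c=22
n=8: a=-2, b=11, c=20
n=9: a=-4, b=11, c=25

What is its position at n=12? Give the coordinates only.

The moves between consecutive positions are (-2,+0,+5), (+2,+3,+3), (-1,+3,+4), (+1,+1,-2), (-2,+0,+5), (+2,+3,+3), (-1,+3,+4), (+1,+1,-2), (-2,+0,+5); they repeat the 4-cycle [(-2,+0,+5), (+2,+3,+3), (-1,+3,+4), (+1,+1,-2)].
step 10: apply (+2,+3,+3) → a=-2, b=14, c=28
step 11: apply (-1,+3,+4) → a=-3, b=17, c=32
step 12: apply (+1,+1,-2) → a=-2, b=18, c=30

a=-2, b=18, c=30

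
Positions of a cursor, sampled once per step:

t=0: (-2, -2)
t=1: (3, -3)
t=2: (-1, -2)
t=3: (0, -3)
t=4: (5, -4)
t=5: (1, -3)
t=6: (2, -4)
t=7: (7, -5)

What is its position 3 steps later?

(9, -6)

Differencing gives (+5, -1), (-4, +1), (+1, -1), (+5, -1), (-4, +1), (+1, -1), (+5, -1). This is the pattern (+5, -1), (-4, +1), (+1, -1) repeated.
step 8: apply (-4, +1) → (3, -4)
step 9: apply (+1, -1) → (4, -5)
step 10: apply (+5, -1) → (9, -6)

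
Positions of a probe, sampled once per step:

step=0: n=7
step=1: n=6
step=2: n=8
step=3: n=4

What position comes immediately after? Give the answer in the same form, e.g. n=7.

n=12

Consecutive displacements -1, +2, -4 scale by a factor of -2 each step.
step 4: 4 + 8 → n=12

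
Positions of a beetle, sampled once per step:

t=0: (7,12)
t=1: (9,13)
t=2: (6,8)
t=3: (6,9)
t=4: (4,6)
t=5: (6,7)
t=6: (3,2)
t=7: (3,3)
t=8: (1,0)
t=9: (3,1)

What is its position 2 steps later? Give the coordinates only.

(0,-3)

The moves between consecutive positions are (+2,+1), (-3,-5), (+0,+1), (-2,-3), (+2,+1), (-3,-5), (+0,+1), (-2,-3), (+2,+1); they repeat the 4-cycle [(+2,+1), (-3,-5), (+0,+1), (-2,-3)].
step 10: apply (-3,-5) → (0,-4)
step 11: apply (+0,+1) → (0,-3)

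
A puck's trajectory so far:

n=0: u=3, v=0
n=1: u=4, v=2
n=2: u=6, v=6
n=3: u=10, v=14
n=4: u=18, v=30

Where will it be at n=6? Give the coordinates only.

The jumps are (+1, +2), (+2, +4), (+4, +8), (+8, +16) — a geometric progression with ratio 2.
step 5: u=18, v=30 + (+16, +32) → u=34, v=62
step 6: u=34, v=62 + (+32, +64) → u=66, v=126

u=66, v=126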